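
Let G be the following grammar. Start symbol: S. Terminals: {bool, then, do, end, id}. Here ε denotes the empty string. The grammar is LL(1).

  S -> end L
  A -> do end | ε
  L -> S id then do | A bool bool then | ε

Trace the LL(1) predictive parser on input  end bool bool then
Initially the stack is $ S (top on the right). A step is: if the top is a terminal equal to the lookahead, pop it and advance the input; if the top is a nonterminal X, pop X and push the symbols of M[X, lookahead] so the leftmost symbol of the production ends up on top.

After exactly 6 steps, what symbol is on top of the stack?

step 1: stack=$ S  input=end bool bool then $  — expand S -> end L
step 2: stack=$ L end  input=end bool bool then $  — match end
step 3: stack=$ L  input=bool bool then $  — expand L -> A bool bool then
step 4: stack=$ then bool bool A  input=bool bool then $  — expand A -> ε
step 5: stack=$ then bool bool  input=bool bool then $  — match bool
step 6: stack=$ then bool  input=bool then $  — match bool
Stack after step 6: $ then (top = then).

then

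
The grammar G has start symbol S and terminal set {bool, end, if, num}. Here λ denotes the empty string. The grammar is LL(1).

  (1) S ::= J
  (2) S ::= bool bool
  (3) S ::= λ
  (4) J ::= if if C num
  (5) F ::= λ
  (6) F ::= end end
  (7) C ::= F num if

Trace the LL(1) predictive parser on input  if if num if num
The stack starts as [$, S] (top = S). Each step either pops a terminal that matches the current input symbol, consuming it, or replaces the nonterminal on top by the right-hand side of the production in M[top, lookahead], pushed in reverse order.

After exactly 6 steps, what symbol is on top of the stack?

     Stack           Input               Action
  1  $ S             if if num if num $  expand S ::= J
  2  $ J             if if num if num $  expand J ::= if if C num
  3  $ num C if if   if if num if num $  match if
  4  $ num C if      if num if num $     match if
  5  $ num C         num if num $        expand C ::= F num if
  6  $ num if num F  num if num $        expand F ::= λ
Stack after step 6: $ num if num (top = num).

num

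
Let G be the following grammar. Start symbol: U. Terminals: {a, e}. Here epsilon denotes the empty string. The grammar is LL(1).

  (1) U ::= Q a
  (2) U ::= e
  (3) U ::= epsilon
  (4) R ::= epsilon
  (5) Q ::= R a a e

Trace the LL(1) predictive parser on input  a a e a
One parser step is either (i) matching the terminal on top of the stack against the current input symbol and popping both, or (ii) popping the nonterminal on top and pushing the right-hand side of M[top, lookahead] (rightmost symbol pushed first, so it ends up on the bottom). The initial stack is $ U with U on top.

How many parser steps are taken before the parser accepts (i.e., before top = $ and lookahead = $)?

7

step 1: stack=$ U  input=a a e a $  — expand U ::= Q a
step 2: stack=$ a Q  input=a a e a $  — expand Q ::= R a a e
step 3: stack=$ a e a a R  input=a a e a $  — expand R ::= epsilon
step 4: stack=$ a e a a  input=a a e a $  — match a
step 5: stack=$ a e a  input=a e a $  — match a
step 6: stack=$ a e  input=e a $  — match e
step 7: stack=$ a  input=a $  — match a
Accept reached after 7 steps.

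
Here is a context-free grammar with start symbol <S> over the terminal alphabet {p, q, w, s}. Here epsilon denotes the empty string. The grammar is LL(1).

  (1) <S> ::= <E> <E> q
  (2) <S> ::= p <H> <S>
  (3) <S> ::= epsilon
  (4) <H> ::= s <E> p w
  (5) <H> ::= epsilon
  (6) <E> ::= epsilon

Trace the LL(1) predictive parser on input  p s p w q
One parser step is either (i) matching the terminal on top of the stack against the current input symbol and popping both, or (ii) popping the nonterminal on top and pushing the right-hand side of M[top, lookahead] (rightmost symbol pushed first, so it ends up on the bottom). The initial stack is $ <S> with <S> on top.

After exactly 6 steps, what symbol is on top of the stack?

step 1: stack=$ <S>  input=p s p w q $  — expand <S> ::= p <H> <S>
step 2: stack=$ <S> <H> p  input=p s p w q $  — match p
step 3: stack=$ <S> <H>  input=s p w q $  — expand <H> ::= s <E> p w
step 4: stack=$ <S> w p <E> s  input=s p w q $  — match s
step 5: stack=$ <S> w p <E>  input=p w q $  — expand <E> ::= epsilon
step 6: stack=$ <S> w p  input=p w q $  — match p
Stack after step 6: $ <S> w (top = w).

w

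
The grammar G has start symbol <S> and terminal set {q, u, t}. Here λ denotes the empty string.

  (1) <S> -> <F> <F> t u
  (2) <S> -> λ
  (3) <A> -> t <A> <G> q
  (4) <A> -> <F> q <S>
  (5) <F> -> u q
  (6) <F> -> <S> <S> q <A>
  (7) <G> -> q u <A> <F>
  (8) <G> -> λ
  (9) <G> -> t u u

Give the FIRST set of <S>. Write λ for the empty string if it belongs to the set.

FIRST(<G>): from <G>->q u <A> <F> we get {q}; from <G>->λ we get {λ}; from <G>->t u u we get {t}. So FIRST(<G>) = {λ, q, t}.
FIRST(<S>): from <S>-><F> <F> t u we get {q, u}; from <S>->λ we get {λ}. So FIRST(<S>) = {λ, q, u}.
FIRST(<F>): from <F>->u q we get {u}; from <F>-><S> <S> q <A> we get {q, u}. So FIRST(<F>) = {q, u}.
FIRST(<A>): from <A>->t <A> <G> q we get {t}; from <A>-><F> q <S> we get {q, u}. So FIRST(<A>) = {q, t, u}.

{λ, q, u}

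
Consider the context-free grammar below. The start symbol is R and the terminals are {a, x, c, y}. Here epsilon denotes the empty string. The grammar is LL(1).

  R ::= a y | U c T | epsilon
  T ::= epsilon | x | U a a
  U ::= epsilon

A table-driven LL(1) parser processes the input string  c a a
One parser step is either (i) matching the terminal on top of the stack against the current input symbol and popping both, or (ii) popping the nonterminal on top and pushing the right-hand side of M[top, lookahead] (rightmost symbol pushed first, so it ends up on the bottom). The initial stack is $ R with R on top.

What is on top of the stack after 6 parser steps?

     Stack    Input    Action
  1  $ R      c a a $  expand R ::= U c T
  2  $ T c U  c a a $  expand U ::= epsilon
  3  $ T c    c a a $  match c
  4  $ T      a a $    expand T ::= U a a
  5  $ a a U  a a $    expand U ::= epsilon
  6  $ a a    a a $    match a
Stack after step 6: $ a (top = a).

a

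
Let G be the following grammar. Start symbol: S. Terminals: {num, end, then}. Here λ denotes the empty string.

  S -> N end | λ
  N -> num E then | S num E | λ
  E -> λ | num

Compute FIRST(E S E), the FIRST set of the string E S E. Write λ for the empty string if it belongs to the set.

{λ, end, num}

FIRST(E): from E->λ we get {λ}; from E->num we get {num}. So FIRST(E) = {λ, num}.
FIRST(S): from S->N end we get {end, num}; from S->λ we get {λ}. So FIRST(S) = {λ, end, num}.
FIRST(N): from N->num E then we get {num}; from N->S num E we get {end, num}; from N->λ we get {λ}. So FIRST(N) = {λ, end, num}.
FIRST(E S E): take FIRST of each symbol in turn, carrying on past any symbol whose FIRST contains λ; result {λ, end, num}.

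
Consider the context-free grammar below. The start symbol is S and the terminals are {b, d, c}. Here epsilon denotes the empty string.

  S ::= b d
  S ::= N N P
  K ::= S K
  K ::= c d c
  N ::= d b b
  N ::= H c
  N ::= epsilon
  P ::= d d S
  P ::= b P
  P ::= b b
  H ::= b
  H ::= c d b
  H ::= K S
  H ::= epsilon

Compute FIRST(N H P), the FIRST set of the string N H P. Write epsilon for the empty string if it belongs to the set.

FIRST(P) = {b, d}
FIRST(S) = {b, c, d}  (via N N P)
FIRST(K) = {b, c, d}  (via S K)
FIRST(H) = {epsilon, b, c, d}  (via K S)
FIRST(N) = {epsilon, b, c, d}  (via H c)
FIRST(N H P): take FIRST of each symbol in turn, carrying on past any symbol whose FIRST contains epsilon; result {b, c, d}.

{b, c, d}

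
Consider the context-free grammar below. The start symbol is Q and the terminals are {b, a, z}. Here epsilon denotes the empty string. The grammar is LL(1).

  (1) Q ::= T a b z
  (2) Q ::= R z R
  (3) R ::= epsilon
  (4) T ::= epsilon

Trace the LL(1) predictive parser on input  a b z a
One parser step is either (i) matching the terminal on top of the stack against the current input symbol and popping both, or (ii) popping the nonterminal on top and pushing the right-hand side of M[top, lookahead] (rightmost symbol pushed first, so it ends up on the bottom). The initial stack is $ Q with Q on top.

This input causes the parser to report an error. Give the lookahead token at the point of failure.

a

step 1: stack=$ Q  input=a b z a $  — expand Q ::= T a b z
step 2: stack=$ z b a T  input=a b z a $  — expand T ::= epsilon
step 3: stack=$ z b a  input=a b z a $  — match a
step 4: stack=$ z b  input=b z a $  — match b
step 5: stack=$ z  input=z a $  — match z
step 6: stack=$  input=a $  — error: stack empty but input remains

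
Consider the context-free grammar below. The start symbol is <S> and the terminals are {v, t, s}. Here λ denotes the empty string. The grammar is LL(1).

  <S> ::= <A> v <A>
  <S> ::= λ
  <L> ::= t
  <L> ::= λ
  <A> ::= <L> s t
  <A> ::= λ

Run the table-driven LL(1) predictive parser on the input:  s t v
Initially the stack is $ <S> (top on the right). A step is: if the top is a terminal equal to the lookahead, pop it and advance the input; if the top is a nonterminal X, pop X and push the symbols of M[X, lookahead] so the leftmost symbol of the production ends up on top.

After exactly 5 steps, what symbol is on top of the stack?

v

     Stack            Input    Action
  1  $ <S>            s t v $  expand <S> ::= <A> v <A>
  2  $ <A> v <A>      s t v $  expand <A> ::= <L> s t
  3  $ <A> v t s <L>  s t v $  expand <L> ::= λ
  4  $ <A> v t s      s t v $  match s
  5  $ <A> v t        t v $    match t
Stack after step 5: $ <A> v (top = v).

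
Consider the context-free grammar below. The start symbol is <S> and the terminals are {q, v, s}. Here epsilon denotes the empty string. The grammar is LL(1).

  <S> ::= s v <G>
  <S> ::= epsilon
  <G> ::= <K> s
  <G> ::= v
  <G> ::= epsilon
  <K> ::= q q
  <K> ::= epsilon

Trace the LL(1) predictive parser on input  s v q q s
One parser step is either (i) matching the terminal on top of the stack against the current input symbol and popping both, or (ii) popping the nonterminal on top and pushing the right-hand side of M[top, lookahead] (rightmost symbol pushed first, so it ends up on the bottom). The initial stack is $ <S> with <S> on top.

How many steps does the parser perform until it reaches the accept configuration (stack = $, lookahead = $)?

step 1: stack=$ <S>  input=s v q q s $  — expand <S> ::= s v <G>
step 2: stack=$ <G> v s  input=s v q q s $  — match s
step 3: stack=$ <G> v  input=v q q s $  — match v
step 4: stack=$ <G>  input=q q s $  — expand <G> ::= <K> s
step 5: stack=$ s <K>  input=q q s $  — expand <K> ::= q q
step 6: stack=$ s q q  input=q q s $  — match q
step 7: stack=$ s q  input=q s $  — match q
step 8: stack=$ s  input=s $  — match s
Accept reached after 8 steps.

8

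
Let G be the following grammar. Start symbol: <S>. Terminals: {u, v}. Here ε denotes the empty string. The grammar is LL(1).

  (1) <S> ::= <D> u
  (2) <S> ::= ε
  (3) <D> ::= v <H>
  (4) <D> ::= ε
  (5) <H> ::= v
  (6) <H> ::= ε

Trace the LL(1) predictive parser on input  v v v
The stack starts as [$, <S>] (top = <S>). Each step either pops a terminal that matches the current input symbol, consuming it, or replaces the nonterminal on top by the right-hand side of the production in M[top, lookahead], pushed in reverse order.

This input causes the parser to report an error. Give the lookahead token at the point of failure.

     Stack      Input    Action
  1  $ <S>      v v v $  expand <S> ::= <D> u
  2  $ u <D>    v v v $  expand <D> ::= v <H>
  3  $ u <H> v  v v v $  match v
  4  $ u <H>    v v $    expand <H> ::= v
  5  $ u v      v v $    match v
  6  $ u        v $      error: top is terminal u but lookahead is v

v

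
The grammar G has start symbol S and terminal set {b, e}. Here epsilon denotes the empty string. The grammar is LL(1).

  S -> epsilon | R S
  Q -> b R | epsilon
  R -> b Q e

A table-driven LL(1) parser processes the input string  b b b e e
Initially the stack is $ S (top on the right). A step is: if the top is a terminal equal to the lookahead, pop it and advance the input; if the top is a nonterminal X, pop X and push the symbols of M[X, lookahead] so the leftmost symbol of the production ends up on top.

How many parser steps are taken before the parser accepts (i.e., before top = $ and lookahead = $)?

11

      Stack        Input        Action
   1  $ S          b b b e e $  expand S -> R S
   2  $ S R        b b b e e $  expand R -> b Q e
   3  $ S e Q b    b b b e e $  match b
   4  $ S e Q      b b e e $    expand Q -> b R
   5  $ S e R b    b b e e $    match b
   6  $ S e R      b e e $      expand R -> b Q e
   7  $ S e e Q b  b e e $      match b
   8  $ S e e Q    e e $        expand Q -> epsilon
   9  $ S e e      e e $        match e
  10  $ S e        e $          match e
  11  $ S          $            expand S -> epsilon
Accept reached after 11 steps.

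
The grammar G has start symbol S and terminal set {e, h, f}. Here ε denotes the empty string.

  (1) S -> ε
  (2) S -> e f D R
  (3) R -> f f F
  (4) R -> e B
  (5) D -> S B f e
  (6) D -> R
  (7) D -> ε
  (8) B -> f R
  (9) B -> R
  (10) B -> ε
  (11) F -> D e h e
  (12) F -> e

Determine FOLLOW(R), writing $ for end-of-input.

{$, e, f}

FIRST(S) = {ε, e}
FIRST(R) = {e, f}
FIRST(B) = {ε, e, f}  (via R)
FIRST(D) = {ε, e, f}  (via S B f e, R)
FIRST(F) = {e, f}  (via D e h e)
FOLLOW(S) includes $ since S is the start symbol.
FOLLOW(S): in D->S B f e, S is followed by B f e with FIRST {e, f}. Thus FOLLOW(S) = {$, e, f}.
FOLLOW(D): in S->e f D R, D is followed by R with FIRST {e, f}; in F->D e h e, D is followed by e h e with FIRST {e}. Thus FOLLOW(D) = {e, f}.
FOLLOW(R): in S->e f D R, the suffix after R is empty, so FOLLOW(R) ⊇ FOLLOW(S) = {$, e, f}; in D->R, the suffix after R is empty, so FOLLOW(R) ⊇ FOLLOW(D) = {e, f}; in B->f R, the suffix after R is empty, so FOLLOW(R) ⊇ FOLLOW(B) = {$, e, f}; in B->R, the suffix after R is empty, so FOLLOW(R) ⊇ FOLLOW(B) = {$, e, f}. Thus FOLLOW(R) = {$, e, f}.
FOLLOW(B): in R->e B, the suffix after B is empty, so FOLLOW(B) ⊇ FOLLOW(R) = {$, e, f}; in D->S B f e, B is followed by f e with FIRST {f}. Thus FOLLOW(B) = {$, e, f}.
FOLLOW(F): in R->f f F, the suffix after F is empty, so FOLLOW(F) ⊇ FOLLOW(R) = {$, e, f}. Thus FOLLOW(F) = {$, e, f}.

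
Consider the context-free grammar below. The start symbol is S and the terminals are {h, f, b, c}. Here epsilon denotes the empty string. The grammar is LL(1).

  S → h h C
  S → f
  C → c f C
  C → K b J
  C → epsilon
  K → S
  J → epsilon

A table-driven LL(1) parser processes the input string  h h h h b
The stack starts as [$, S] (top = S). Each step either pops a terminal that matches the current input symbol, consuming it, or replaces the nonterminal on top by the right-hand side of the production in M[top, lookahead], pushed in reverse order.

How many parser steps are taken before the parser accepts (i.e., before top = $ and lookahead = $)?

11

      Stack        Input        Action
   1  $ S          h h h h b $  expand S → h h C
   2  $ C h h      h h h h b $  match h
   3  $ C h        h h h b $    match h
   4  $ C          h h b $      expand C → K b J
   5  $ J b K      h h b $      expand K → S
   6  $ J b S      h h b $      expand S → h h C
   7  $ J b C h h  h h b $      match h
   8  $ J b C h    h b $        match h
   9  $ J b C      b $          expand C → epsilon
  10  $ J b        b $          match b
  11  $ J          $            expand J → epsilon
Accept reached after 11 steps.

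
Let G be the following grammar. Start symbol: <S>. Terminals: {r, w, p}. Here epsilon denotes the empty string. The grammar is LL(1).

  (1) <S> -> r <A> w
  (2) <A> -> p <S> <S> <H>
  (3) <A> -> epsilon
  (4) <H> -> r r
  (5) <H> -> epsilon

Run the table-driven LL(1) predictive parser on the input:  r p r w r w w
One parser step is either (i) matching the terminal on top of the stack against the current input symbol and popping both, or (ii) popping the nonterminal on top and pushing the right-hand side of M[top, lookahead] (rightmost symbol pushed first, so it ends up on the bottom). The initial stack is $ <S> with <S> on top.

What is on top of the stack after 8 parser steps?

<S>

     Stack                Input            Action
  1  $ <S>                r p r w r w w $  expand <S> -> r <A> w
  2  $ w <A> r            r p r w r w w $  match r
  3  $ w <A>              p r w r w w $    expand <A> -> p <S> <S> <H>
  4  $ w <H> <S> <S> p    p r w r w w $    match p
  5  $ w <H> <S> <S>      r w r w w $      expand <S> -> r <A> w
  6  $ w <H> <S> w <A> r  r w r w w $      match r
  7  $ w <H> <S> w <A>    w r w w $        expand <A> -> epsilon
  8  $ w <H> <S> w        w r w w $        match w
Stack after step 8: $ w <H> <S> (top = <S>).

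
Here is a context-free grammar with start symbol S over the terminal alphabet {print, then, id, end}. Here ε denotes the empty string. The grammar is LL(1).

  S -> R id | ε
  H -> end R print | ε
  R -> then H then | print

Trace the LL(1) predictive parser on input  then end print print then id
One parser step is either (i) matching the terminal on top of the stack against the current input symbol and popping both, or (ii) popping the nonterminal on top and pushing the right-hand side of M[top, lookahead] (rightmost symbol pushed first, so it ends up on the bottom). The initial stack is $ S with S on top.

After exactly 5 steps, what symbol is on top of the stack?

     Stack                  Input                           Action
  1  $ S                    then end print print then id $  expand S -> R id
  2  $ id R                 then end print print then id $  expand R -> then H then
  3  $ id then H then       then end print print then id $  match then
  4  $ id then H            end print print then id $       expand H -> end R print
  5  $ id then print R end  end print print then id $       match end
Stack after step 5: $ id then print R (top = R).

R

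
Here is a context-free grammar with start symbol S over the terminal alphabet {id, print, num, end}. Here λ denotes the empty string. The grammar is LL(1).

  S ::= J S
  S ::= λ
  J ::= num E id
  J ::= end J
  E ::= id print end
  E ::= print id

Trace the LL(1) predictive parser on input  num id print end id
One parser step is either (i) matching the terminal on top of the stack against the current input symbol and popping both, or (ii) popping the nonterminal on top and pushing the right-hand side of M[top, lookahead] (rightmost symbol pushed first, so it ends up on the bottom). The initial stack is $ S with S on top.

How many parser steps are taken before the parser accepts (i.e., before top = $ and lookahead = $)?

step 1: stack=$ S  input=num id print end id $  — expand S ::= J S
step 2: stack=$ S J  input=num id print end id $  — expand J ::= num E id
step 3: stack=$ S id E num  input=num id print end id $  — match num
step 4: stack=$ S id E  input=id print end id $  — expand E ::= id print end
step 5: stack=$ S id end print id  input=id print end id $  — match id
step 6: stack=$ S id end print  input=print end id $  — match print
step 7: stack=$ S id end  input=end id $  — match end
step 8: stack=$ S id  input=id $  — match id
step 9: stack=$ S  input=$  — expand S ::= λ
Accept reached after 9 steps.

9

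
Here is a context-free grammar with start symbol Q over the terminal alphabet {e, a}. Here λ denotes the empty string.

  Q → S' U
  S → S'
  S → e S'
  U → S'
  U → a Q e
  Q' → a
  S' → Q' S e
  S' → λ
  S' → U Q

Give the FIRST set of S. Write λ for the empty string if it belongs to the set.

FIRST(Q'): from Q'→a we get {a}. So FIRST(Q') = {a}.
FIRST(Q): from Q→S' U we get {λ, a}. So FIRST(Q) = {λ, a}.
FIRST(S): from S→S' we get {λ, a}; from S→e S' we get {e}. So FIRST(S) = {λ, a, e}.
FIRST(U): from U→S' we get {λ, a}; from U→a Q e we get {a}. So FIRST(U) = {λ, a}.
FIRST(S'): from S'→Q' S e we get {a}; from S'→λ we get {λ}; from S'→U Q we get {λ, a}. So FIRST(S') = {λ, a}.

{λ, a, e}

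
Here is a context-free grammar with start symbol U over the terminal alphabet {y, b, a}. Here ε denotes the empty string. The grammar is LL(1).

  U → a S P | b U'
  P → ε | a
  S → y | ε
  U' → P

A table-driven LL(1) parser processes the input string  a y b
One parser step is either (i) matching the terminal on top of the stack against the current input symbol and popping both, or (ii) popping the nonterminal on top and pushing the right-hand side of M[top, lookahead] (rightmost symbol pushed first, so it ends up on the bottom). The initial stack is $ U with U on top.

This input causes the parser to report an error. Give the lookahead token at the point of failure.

     Stack    Input    Action
  1  $ U      a y b $  expand U → a S P
  2  $ P S a  a y b $  match a
  3  $ P S    y b $    expand S → y
  4  $ P y    y b $    match y
  5  $ P      b $      error: M[P, b] is empty

b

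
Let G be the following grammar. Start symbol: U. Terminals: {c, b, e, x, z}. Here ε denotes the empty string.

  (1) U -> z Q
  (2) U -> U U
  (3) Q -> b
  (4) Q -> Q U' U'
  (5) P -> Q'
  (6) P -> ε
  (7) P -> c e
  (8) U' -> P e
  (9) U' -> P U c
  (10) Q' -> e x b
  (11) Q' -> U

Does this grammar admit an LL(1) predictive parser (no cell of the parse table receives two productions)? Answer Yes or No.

No

FIRST(U) = {z}
FIRST(Q) = {b}
FIRST(P) = {ε, c, e, z}
FIRST(U') = {c, e, z}
FIRST(Q') = {e, z}
FOLLOW(U) = {$, c, e, z}
FOLLOW(Q) = {$, c, e, z}
FOLLOW(P) = {e, z}
FOLLOW(U') = {$, c, e, z}
FOLLOW(Q') = {e, z}
Cell M[P, e] receives both P -> Q' and P -> ε — the grammar is not LL(1).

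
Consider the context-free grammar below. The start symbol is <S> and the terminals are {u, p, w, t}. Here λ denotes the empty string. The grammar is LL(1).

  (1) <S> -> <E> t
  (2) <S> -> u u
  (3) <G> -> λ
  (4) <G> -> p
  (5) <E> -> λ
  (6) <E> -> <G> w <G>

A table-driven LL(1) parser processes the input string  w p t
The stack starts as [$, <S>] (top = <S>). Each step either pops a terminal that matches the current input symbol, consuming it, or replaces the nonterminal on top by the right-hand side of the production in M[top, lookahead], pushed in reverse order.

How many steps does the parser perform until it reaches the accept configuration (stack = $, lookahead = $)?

7

step 1: stack=$ <S>  input=w p t $  — expand <S> -> <E> t
step 2: stack=$ t <E>  input=w p t $  — expand <E> -> <G> w <G>
step 3: stack=$ t <G> w <G>  input=w p t $  — expand <G> -> λ
step 4: stack=$ t <G> w  input=w p t $  — match w
step 5: stack=$ t <G>  input=p t $  — expand <G> -> p
step 6: stack=$ t p  input=p t $  — match p
step 7: stack=$ t  input=t $  — match t
Accept reached after 7 steps.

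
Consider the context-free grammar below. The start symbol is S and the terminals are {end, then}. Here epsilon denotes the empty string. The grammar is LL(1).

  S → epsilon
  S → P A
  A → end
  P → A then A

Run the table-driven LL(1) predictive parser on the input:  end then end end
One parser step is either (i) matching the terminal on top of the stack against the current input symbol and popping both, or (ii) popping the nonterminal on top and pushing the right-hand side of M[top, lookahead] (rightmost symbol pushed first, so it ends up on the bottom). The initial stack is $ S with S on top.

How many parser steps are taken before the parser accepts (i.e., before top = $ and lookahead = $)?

step 1: stack=$ S  input=end then end end $  — expand S → P A
step 2: stack=$ A P  input=end then end end $  — expand P → A then A
step 3: stack=$ A A then A  input=end then end end $  — expand A → end
step 4: stack=$ A A then end  input=end then end end $  — match end
step 5: stack=$ A A then  input=then end end $  — match then
step 6: stack=$ A A  input=end end $  — expand A → end
step 7: stack=$ A end  input=end end $  — match end
step 8: stack=$ A  input=end $  — expand A → end
step 9: stack=$ end  input=end $  — match end
Accept reached after 9 steps.

9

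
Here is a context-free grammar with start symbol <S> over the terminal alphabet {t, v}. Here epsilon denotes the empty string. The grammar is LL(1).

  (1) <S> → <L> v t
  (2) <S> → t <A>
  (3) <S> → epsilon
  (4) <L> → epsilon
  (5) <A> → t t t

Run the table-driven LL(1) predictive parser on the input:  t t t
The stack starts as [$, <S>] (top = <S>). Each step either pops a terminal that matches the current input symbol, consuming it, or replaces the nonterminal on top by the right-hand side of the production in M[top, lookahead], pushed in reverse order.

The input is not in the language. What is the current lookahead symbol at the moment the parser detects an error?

step 1: stack=$ <S>  input=t t t $  — expand <S> → t <A>
step 2: stack=$ <A> t  input=t t t $  — match t
step 3: stack=$ <A>  input=t t $  — expand <A> → t t t
step 4: stack=$ t t t  input=t t $  — match t
step 5: stack=$ t t  input=t $  — match t
step 6: stack=$ t  input=$  — error: top is terminal t but lookahead is $

$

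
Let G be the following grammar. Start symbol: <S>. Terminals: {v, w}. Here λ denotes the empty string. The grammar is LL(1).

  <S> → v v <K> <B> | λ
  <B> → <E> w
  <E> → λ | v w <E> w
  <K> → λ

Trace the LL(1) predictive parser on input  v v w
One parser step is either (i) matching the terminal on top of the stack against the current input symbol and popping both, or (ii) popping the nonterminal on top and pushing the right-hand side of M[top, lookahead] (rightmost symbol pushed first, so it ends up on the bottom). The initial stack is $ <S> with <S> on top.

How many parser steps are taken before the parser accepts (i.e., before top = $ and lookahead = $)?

step 1: stack=$ <S>  input=v v w $  — expand <S> → v v <K> <B>
step 2: stack=$ <B> <K> v v  input=v v w $  — match v
step 3: stack=$ <B> <K> v  input=v w $  — match v
step 4: stack=$ <B> <K>  input=w $  — expand <K> → λ
step 5: stack=$ <B>  input=w $  — expand <B> → <E> w
step 6: stack=$ w <E>  input=w $  — expand <E> → λ
step 7: stack=$ w  input=w $  — match w
Accept reached after 7 steps.

7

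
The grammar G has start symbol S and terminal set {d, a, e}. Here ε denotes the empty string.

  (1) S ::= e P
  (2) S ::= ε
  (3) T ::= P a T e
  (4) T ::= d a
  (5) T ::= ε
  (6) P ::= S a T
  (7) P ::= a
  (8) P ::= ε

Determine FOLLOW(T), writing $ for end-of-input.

{$, a, e}

FIRST(S) = {ε, e}
FIRST(P) = {ε, a, e}  (via S a T)
FIRST(T) = {ε, a, d, e}  (via P a T e)
FOLLOW(S) includes $ since S is the start symbol.
FOLLOW(S): in P::=S a T, S is followed by a T with FIRST {a}. Thus FOLLOW(S) = {$, a}.
FOLLOW(P): in S::=e P, the suffix after P is empty, so FOLLOW(P) ⊇ FOLLOW(S) = {$, a}; in T::=P a T e, P is followed by a T e with FIRST {a}. Thus FOLLOW(P) = {$, a}.
FOLLOW(T): in T::=P a T e, T is followed by e with FIRST {e}; in P::=S a T, the suffix after T is empty, so FOLLOW(T) ⊇ FOLLOW(P) = {$, a}. Thus FOLLOW(T) = {$, a, e}.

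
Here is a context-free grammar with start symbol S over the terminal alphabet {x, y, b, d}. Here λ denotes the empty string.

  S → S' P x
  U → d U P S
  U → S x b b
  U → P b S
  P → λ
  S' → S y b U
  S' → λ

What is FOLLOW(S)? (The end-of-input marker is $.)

{$, x, y}

FIRST(P): from P→λ we get {λ}. So FIRST(P) = {λ}.
FIRST(S): from S→S' P x we get {x}. So FIRST(S) = {x}.
FIRST(U): from U→d U P S we get {d}; from U→S x b b we get {x}; from U→P b S we get {b}. So FIRST(U) = {b, d, x}.
FIRST(S'): from S'→S y b U we get {x}; from S'→λ we get {λ}. So FIRST(S') = {λ, x}.
FOLLOW(S) includes $ since S is the start symbol.
FOLLOW(P): in S→S' P x, P is followed by x with FIRST {x}; in U→d U P S, P is followed by S with FIRST {x}; in U→P b S, P is followed by b S with FIRST {b}. Thus FOLLOW(P) = {b, x}.
FOLLOW(S'): in S→S' P x, S' is followed by P x with FIRST {x}. Thus FOLLOW(S') = {x}.
FOLLOW(U): in U→d U P S, U is followed by P S with FIRST {x}; in S'→S y b U, the suffix after U is empty, so FOLLOW(U) ⊇ FOLLOW(S') = {x}. Thus FOLLOW(U) = {x}.
FOLLOW(S): in U→d U P S, the suffix after S is empty, so FOLLOW(S) ⊇ FOLLOW(U) = {x}; in U→S x b b, S is followed by x b b with FIRST {x}; in U→P b S, the suffix after S is empty, so FOLLOW(S) ⊇ FOLLOW(U) = {x}; in S'→S y b U, S is followed by y b U with FIRST {y}. Thus FOLLOW(S) = {$, x, y}.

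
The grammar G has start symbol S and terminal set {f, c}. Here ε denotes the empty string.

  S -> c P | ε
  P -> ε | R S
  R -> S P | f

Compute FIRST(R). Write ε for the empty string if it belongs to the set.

{ε, c, f}

FIRST(S): from S->c P we get {c}; from S->ε we get {ε}. So FIRST(S) = {ε, c}.
FIRST(P): from P->ε we get {ε}; from P->R S we get {ε, c, f}. So FIRST(P) = {ε, c, f}.
FIRST(R): from R->S P we get {ε, c, f}; from R->f we get {f}. So FIRST(R) = {ε, c, f}.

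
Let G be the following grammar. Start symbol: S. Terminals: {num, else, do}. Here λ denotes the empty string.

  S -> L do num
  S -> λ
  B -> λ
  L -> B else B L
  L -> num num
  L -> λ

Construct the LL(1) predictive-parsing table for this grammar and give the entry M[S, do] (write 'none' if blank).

S -> L do num

FIRST(B): from B->λ we get {λ}. So FIRST(B) = {λ}.
FIRST(L): from L->B else B L we get {else}; from L->num num we get {num}; from L->λ we get {λ}. So FIRST(L) = {λ, else, num}.
FIRST(S): from S->L do num we get {do, else, num}; from S->λ we get {λ}. So FIRST(S) = {λ, do, else, num}.
FOLLOW(S) includes $ since S is the start symbol.
FOLLOW(S): S appears on no right-hand side. Thus FOLLOW(S) = {$}.
For S -> L do num: FIRST(L do num) = {do, else, num}, so it goes in M[S, t] for t ∈ {do, else, num}.
For S -> λ: FIRST(λ) = {λ}, so it goes in M[S, t] for t ∈ {}; since λ ∈ FIRST, also for every t ∈ FOLLOW(S) = {$}.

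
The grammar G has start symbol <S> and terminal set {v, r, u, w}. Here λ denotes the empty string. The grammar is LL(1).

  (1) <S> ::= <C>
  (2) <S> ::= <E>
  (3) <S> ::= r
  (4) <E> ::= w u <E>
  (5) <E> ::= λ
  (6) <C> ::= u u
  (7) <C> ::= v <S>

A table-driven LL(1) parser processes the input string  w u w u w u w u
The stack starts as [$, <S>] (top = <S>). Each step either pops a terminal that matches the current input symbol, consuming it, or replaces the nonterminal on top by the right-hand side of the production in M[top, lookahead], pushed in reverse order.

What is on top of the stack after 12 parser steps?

u

      Stack      Input              Action
   1  $ <S>      w u w u w u w u $  expand <S> ::= <E>
   2  $ <E>      w u w u w u w u $  expand <E> ::= w u <E>
   3  $ <E> u w  w u w u w u w u $  match w
   4  $ <E> u    u w u w u w u $    match u
   5  $ <E>      w u w u w u $      expand <E> ::= w u <E>
   6  $ <E> u w  w u w u w u $      match w
   7  $ <E> u    u w u w u $        match u
   8  $ <E>      w u w u $          expand <E> ::= w u <E>
   9  $ <E> u w  w u w u $          match w
  10  $ <E> u    u w u $            match u
  11  $ <E>      w u $              expand <E> ::= w u <E>
  12  $ <E> u w  w u $              match w
Stack after step 12: $ <E> u (top = u).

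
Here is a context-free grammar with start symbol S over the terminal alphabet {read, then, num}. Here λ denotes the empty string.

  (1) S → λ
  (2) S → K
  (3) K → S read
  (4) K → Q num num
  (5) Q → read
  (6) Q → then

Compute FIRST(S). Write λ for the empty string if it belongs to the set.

{λ, read, then}

FIRST(Q): from Q→read we get {read}; from Q→then we get {then}. So FIRST(Q) = {read, then}.
FIRST(S): from S→λ we get {λ}; from S→K we get {read, then}. So FIRST(S) = {λ, read, then}.
FIRST(K): from K→S read we get {read, then}; from K→Q num num we get {read, then}. So FIRST(K) = {read, then}.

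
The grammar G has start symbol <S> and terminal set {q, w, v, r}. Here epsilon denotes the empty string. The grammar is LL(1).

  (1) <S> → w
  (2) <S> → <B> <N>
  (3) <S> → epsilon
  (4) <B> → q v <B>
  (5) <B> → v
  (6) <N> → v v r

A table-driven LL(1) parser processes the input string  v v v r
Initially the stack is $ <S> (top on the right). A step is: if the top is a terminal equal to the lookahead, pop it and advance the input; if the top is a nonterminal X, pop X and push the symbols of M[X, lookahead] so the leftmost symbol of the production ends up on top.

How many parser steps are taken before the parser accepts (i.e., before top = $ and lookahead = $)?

7

     Stack      Input      Action
  1  $ <S>      v v v r $  expand <S> → <B> <N>
  2  $ <N> <B>  v v v r $  expand <B> → v
  3  $ <N> v    v v v r $  match v
  4  $ <N>      v v r $    expand <N> → v v r
  5  $ r v v    v v r $    match v
  6  $ r v      v r $      match v
  7  $ r        r $        match r
Accept reached after 7 steps.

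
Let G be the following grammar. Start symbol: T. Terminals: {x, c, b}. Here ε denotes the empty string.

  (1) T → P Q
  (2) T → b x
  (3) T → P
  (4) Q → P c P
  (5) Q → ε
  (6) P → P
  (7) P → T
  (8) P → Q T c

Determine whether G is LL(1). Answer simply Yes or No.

No

FIRST(T) = {b}
FIRST(Q) = {ε, b}
FIRST(P) = {b}
FOLLOW(T) = {$, b, c}
FOLLOW(Q) = {$, b, c}
FOLLOW(P) = {$, b, c}
Cell M[P, b] receives both P → P and P → T and P → Q T c — the grammar is not LL(1).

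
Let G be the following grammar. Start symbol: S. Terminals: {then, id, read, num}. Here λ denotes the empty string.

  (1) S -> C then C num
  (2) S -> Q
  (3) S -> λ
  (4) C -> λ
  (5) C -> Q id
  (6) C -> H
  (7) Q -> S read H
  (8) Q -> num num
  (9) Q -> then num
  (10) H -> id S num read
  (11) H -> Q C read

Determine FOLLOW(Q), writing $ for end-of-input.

{$, id, num, read, then}

FIRST(S): from S->C then C num we get {id, num, read, then}; from S->Q we get {id, num, read, then}; from S->λ we get {λ}. So FIRST(S) = {λ, id, num, read, then}.
FIRST(Q): from Q->S read H we get {id, num, read, then}; from Q->num num we get {num}; from Q->then num we get {then}. So FIRST(Q) = {id, num, read, then}.
FIRST(H): from H->id S num read we get {id}; from H->Q C read we get {id, num, read, then}. So FIRST(H) = {id, num, read, then}.
FIRST(C): from C->λ we get {λ}; from C->Q id we get {id, num, read, then}; from C->H we get {id, num, read, then}. So FIRST(C) = {λ, id, num, read, then}.
FOLLOW(S) includes $ since S is the start symbol.
FOLLOW(S): in Q->S read H, S is followed by read H with FIRST {read}; in H->id S num read, S is followed by num read with FIRST {num}. Thus FOLLOW(S) = {$, num, read}.
FOLLOW(C): in S->C then C num (occurrence 1), C is followed by then C num with FIRST {then}; in S->C then C num (occurrence 2), C is followed by num with FIRST {num}; in H->Q C read, C is followed by read with FIRST {read}. Thus FOLLOW(C) = {num, read, then}.
FOLLOW(Q): in S->Q, the suffix after Q is empty, so FOLLOW(Q) ⊇ FOLLOW(S) = {$, num, read}; in C->Q id, Q is followed by id with FIRST {id}; in H->Q C read, Q is followed by C read with FIRST {id, num, read, then}. Thus FOLLOW(Q) = {$, id, num, read, then}.
FOLLOW(H): in C->H, the suffix after H is empty, so FOLLOW(H) ⊇ FOLLOW(C) = {num, read, then}; in Q->S read H, the suffix after H is empty, so FOLLOW(H) ⊇ FOLLOW(Q) = {$, id, num, read, then}. Thus FOLLOW(H) = {$, id, num, read, then}.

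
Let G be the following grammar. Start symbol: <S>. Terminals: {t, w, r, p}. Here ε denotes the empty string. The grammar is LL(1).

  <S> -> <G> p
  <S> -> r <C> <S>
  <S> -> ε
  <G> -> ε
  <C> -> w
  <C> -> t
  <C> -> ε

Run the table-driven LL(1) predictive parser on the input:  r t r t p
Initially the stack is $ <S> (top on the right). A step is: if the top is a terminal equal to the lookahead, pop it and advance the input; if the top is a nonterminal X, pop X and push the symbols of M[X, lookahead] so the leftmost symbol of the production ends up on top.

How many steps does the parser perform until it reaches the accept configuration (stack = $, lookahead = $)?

11

      Stack        Input        Action
   1  $ <S>        r t r t p $  expand <S> -> r <C> <S>
   2  $ <S> <C> r  r t r t p $  match r
   3  $ <S> <C>    t r t p $    expand <C> -> t
   4  $ <S> t      t r t p $    match t
   5  $ <S>        r t p $      expand <S> -> r <C> <S>
   6  $ <S> <C> r  r t p $      match r
   7  $ <S> <C>    t p $        expand <C> -> t
   8  $ <S> t      t p $        match t
   9  $ <S>        p $          expand <S> -> <G> p
  10  $ p <G>      p $          expand <G> -> ε
  11  $ p          p $          match p
Accept reached after 11 steps.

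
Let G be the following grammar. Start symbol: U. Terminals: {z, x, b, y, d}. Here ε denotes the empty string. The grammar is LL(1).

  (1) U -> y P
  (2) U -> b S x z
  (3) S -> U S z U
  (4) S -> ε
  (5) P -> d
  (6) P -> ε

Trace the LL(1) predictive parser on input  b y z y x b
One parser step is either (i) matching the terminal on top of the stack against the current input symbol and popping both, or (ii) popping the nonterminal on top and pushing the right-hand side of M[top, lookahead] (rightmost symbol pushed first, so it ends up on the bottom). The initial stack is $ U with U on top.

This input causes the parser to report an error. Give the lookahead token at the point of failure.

      Stack            Input          Action
   1  $ U              b y z y x b $  expand U -> b S x z
   2  $ z x S b        b y z y x b $  match b
   3  $ z x S          y z y x b $    expand S -> U S z U
   4  $ z x U z S U    y z y x b $    expand U -> y P
   5  $ z x U z S P y  y z y x b $    match y
   6  $ z x U z S P    z y x b $      expand P -> ε
   7  $ z x U z S      z y x b $      expand S -> ε
   8  $ z x U z        z y x b $      match z
   9  $ z x U          y x b $        expand U -> y P
  10  $ z x P y        y x b $        match y
  11  $ z x P          x b $          expand P -> ε
  12  $ z x            x b $          match x
  13  $ z              b $            error: top is terminal z but lookahead is b

b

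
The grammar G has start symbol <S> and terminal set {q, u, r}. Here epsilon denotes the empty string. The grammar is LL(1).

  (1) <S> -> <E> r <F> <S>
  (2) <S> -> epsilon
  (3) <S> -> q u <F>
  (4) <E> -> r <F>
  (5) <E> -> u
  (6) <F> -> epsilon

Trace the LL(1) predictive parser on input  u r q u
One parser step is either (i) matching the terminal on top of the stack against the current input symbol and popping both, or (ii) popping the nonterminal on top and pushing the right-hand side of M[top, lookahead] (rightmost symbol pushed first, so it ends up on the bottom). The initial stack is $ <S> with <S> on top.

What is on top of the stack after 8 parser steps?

<F>

     Stack            Input      Action
  1  $ <S>            u r q u $  expand <S> -> <E> r <F> <S>
  2  $ <S> <F> r <E>  u r q u $  expand <E> -> u
  3  $ <S> <F> r u    u r q u $  match u
  4  $ <S> <F> r      r q u $    match r
  5  $ <S> <F>        q u $      expand <F> -> epsilon
  6  $ <S>            q u $      expand <S> -> q u <F>
  7  $ <F> u q        q u $      match q
  8  $ <F> u          u $        match u
Stack after step 8: $ <F> (top = <F>).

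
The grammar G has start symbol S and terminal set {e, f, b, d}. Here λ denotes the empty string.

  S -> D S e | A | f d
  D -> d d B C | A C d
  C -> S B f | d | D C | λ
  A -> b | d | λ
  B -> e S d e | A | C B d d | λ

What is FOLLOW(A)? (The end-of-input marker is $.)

{$, b, d, e, f}

FIRST(A): from A->b we get {b}; from A->d we get {d}; from A->λ we get {λ}. So FIRST(A) = {λ, b, d}.
FIRST(S): from S->D S e we get {b, d, e, f}; from S->A we get {λ, b, d}; from S->f d we get {f}. So FIRST(S) = {λ, b, d, e, f}.
FIRST(D): from D->d d B C we get {d}; from D->A C d we get {b, d, e, f}. So FIRST(D) = {b, d, e, f}.
FIRST(C): from C->S B f we get {b, d, e, f}; from C->d we get {d}; from C->D C we get {b, d, e, f}; from C->λ we get {λ}. So FIRST(C) = {λ, b, d, e, f}.
FIRST(B): from B->e S d e we get {e}; from B->A we get {λ, b, d}; from B->C B d d we get {b, d, e, f}; from B->λ we get {λ}. So FIRST(B) = {λ, b, d, e, f}.
FOLLOW(S) includes $ since S is the start symbol.
FOLLOW(S): in S->D S e, S is followed by e with FIRST {e}; in C->S B f, S is followed by B f with FIRST {b, d, e, f}; in B->e S d e, S is followed by d e with FIRST {d}. Thus FOLLOW(S) = {$, b, d, e, f}.
FOLLOW(D): in S->D S e, D is followed by S e with FIRST {b, d, e, f}; in C->D C, D is followed by C with FIRST {λ, b, d, e, f}; in C->D C, the suffix after D is nullable, so FOLLOW(D) ⊇ FOLLOW(C) = {b, d, e, f}. Thus FOLLOW(D) = {b, d, e, f}.
FOLLOW(C): in D->d d B C, the suffix after C is empty, so FOLLOW(C) ⊇ FOLLOW(D) = {b, d, e, f}; in D->A C d, C is followed by d with FIRST {d}; in C->D C, the suffix after C is empty (adds nothing new); in B->C B d d, C is followed by B d d with FIRST {b, d, e, f}. Thus FOLLOW(C) = {b, d, e, f}.
FOLLOW(B): in D->d d B C, B is followed by C with FIRST {λ, b, d, e, f}; in D->d d B C, the suffix after B is nullable, so FOLLOW(B) ⊇ FOLLOW(D) = {b, d, e, f}; in C->S B f, B is followed by f with FIRST {f}; in B->C B d d, B is followed by d d with FIRST {d}. Thus FOLLOW(B) = {b, d, e, f}.
FOLLOW(A): in S->A, the suffix after A is empty, so FOLLOW(A) ⊇ FOLLOW(S) = {$, b, d, e, f}; in D->A C d, A is followed by C d with FIRST {b, d, e, f}; in B->A, the suffix after A is empty, so FOLLOW(A) ⊇ FOLLOW(B) = {b, d, e, f}. Thus FOLLOW(A) = {$, b, d, e, f}.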